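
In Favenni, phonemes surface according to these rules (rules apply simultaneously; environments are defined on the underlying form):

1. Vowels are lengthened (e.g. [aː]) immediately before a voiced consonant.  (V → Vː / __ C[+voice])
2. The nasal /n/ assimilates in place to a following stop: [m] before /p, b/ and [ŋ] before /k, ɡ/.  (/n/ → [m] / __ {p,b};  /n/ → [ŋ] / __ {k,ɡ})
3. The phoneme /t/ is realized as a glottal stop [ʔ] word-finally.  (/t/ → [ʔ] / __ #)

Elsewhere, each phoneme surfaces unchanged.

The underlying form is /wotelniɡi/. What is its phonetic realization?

[woteːlniːɡi]

/w/ — not in any rule's target class → [w].
/o/ — between /w/ and /t/; rule 1 does not apply here → [o].
/t/ (between /o/ and /e/) fails the environment for rule 3, so it stays [t].
/e/ — between /t/ and /l/, before a voiced consonant — surfaces as [eː] (rule 1).
/l/ stays [l].
/n/ (between /l/ and /i/) is in the target of rule 2 but the environment (before a labial or velar stop) is not met → [n].
/i/ meets the environment for rule 1 (before a voiced consonant) → [iː].
/ɡ/ (between /i/ and /i/): no rule targets it → [ɡ].
/i/ (word-final) is in the target of rule 1 but the environment (before a voiced consonant) is not met → [i].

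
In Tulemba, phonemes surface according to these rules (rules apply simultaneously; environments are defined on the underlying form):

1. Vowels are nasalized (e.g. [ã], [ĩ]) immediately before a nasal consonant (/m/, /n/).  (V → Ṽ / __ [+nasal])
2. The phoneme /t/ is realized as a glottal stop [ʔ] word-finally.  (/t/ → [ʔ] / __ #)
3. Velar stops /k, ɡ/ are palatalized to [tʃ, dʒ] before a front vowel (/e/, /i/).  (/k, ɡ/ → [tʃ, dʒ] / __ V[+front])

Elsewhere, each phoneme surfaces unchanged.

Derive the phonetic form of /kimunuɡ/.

/k/ (word-initial): before a front vowel, so rule 3 applies → [tʃ].
/i/ — between /k/ and /m/, before a nasal consonant — surfaces as [ĩ] (rule 1).
/m/ — not in any rule's target class → [m].
Rule 1 applies to /u/ (between /m/ and /n/: before a nasal consonant) → [ũ].
/n/ (between /u/ and /u/) is unaffected → [n].
/u/ — between /n/ and /ɡ/; rule 1 does not apply here → [u].
/ɡ/ (word-final) is in the target of rule 3 but the environment (before a front vowel) is not met → [ɡ].

[tʃĩmũnuɡ]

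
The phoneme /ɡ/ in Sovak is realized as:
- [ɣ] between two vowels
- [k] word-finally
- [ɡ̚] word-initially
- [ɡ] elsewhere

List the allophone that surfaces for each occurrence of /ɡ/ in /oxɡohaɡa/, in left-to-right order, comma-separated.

Occurrence 1 (position 3): no conditioning environment matches → elsewhere allophone [ɡ].
Occurrence 2 (position 7): between two vowels → [ɣ].

[ɡ], [ɣ]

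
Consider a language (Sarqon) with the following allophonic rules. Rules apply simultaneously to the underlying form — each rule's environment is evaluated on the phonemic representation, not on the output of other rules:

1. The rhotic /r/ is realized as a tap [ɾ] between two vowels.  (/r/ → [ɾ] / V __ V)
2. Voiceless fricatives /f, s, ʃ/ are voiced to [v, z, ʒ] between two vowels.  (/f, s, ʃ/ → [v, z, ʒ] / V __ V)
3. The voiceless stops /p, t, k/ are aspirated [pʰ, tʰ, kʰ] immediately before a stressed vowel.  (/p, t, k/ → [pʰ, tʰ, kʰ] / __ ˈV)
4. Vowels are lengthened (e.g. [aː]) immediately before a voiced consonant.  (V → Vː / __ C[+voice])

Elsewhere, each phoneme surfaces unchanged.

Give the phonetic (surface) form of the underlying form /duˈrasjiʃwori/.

/d/ (word-initial): no rule targets it → [d].
/u/ (between /d/ and /r/) occurs before a voiced consonant → [uː] by rule 4.
Rule 1 applies to /r/ (between /u/ and /a/: between two vowels) → [ɾ].
/a/ (between /r/ and /s/) is in the target of rule 4 but the environment (before a voiced consonant) is not met → [a].
/s/ (between /a/ and /j/) fails the environment for rule 2, so it stays [s].
/j/ stays [j].
/i/ — between /j/ and /ʃ/; rule 4 does not apply here → [i].
/ʃ/ — between /i/ and /w/; rule 2 does not apply here → [ʃ].
/w/ (between /ʃ/ and /o/) is unaffected → [w].
/o/ meets the environment for rule 4 (before a voiced consonant) → [oː].
/r/ (between /o/ and /i/): between two vowels, so rule 1 applies → [ɾ].
/i/ — word-final; rule 4 does not apply here → [i].

[duːˈɾasjiʃwoːɾi]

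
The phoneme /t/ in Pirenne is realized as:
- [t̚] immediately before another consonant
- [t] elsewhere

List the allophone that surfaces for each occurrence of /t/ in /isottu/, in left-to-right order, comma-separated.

[t̚], [t]

Occurrence 1 (position 4): immediately before another consonant → [t̚].
Occurrence 2 (position 5): no conditioning environment matches → elsewhere allophone [t].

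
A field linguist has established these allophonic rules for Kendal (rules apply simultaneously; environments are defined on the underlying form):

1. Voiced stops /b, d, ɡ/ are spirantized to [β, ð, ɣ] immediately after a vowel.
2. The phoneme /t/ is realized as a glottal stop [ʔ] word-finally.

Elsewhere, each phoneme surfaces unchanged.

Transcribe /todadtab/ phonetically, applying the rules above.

/t/ (word-initial): rule 2 targets it, but not word-finally → unchanged [t].
/o/ — not in any rule's target class → [o].
Rule 1 applies to /d/ (between /o/ and /a/: immediately after a vowel) → [ð].
/a/ (between /d/ and /d/): no rule targets it → [a].
/d/ meets the environment for rule 1 (immediately after a vowel) → [ð].
/t/ (between /d/ and /a/) is in the target of rule 2 but the environment (word-finally) is not met → [t].
/a/ (between /t/ and /b/) is unaffected → [a].
/b/ (word-final) occurs immediately after a vowel → [β] by rule 1.

[toðaðtaβ]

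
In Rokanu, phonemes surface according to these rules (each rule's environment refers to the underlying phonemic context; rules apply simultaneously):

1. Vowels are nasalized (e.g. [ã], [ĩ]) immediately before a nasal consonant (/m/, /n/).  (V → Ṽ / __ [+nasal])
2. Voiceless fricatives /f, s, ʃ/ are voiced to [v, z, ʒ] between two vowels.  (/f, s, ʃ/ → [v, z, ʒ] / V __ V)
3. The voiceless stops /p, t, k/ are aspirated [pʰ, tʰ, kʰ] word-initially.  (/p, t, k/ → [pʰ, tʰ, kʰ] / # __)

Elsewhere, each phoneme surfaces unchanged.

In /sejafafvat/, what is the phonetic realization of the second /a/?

/a/ (between /f/ and /f/) is in the target of rule 1 but the environment (before a nasal consonant) is not met → [a].

[a]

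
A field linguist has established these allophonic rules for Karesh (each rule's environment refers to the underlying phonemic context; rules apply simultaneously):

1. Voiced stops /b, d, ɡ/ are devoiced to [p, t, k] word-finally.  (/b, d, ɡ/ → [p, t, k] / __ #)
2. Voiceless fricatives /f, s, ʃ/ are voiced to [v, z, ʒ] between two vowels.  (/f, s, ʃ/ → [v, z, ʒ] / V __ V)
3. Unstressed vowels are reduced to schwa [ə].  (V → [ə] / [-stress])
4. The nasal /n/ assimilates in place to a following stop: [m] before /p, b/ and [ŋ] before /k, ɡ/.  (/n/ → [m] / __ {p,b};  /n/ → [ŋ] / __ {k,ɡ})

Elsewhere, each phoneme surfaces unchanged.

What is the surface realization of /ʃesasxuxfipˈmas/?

/ʃ/ — word-initial; rule 2 does not apply here → [ʃ].
Rule 3 applies to /e/ (between /ʃ/ and /s/: in an unstressed syllable) → [ə].
/s/ (between /e/ and /a/): between two vowels, so rule 2 applies → [z].
/a/ (between /s/ and /s/) occurs in an unstressed syllable → [ə] by rule 3.
/s/ (between /a/ and /x/) is in the target of rule 2 but the environment (between two vowels) is not met → [s].
/x/ (between /s/ and /u/): no rule targets it → [x].
/u/ — between /x/ and /x/, in an unstressed syllable — surfaces as [ə] (rule 3).
/x/ — not in any rule's target class → [x].
/f/ — between /x/ and /i/; rule 2 does not apply here → [f].
Rule 3 applies to /i/ (between /f/ and /p/: in an unstressed syllable) → [ə].
/p/ stays [p].
/m/ (between /p/ and /a/) is unaffected → [m].
/a/ — between /m/ and /s/; rule 3 does not apply here → [a].
/s/ (word-final): rule 2 targets it, but not between two vowels → unchanged [s].

[ʃəzəsxəxfəpˈmas]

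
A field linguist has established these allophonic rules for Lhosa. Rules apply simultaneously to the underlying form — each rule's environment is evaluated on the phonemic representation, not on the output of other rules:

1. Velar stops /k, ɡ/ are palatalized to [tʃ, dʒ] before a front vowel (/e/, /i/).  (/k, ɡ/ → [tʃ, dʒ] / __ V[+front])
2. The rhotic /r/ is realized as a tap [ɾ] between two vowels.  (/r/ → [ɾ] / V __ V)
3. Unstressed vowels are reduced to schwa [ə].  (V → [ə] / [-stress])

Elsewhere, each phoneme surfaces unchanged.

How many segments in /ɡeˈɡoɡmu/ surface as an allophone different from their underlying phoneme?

Segments that undergo a rule: /ɡ/ → [dʒ] (rule 1); /e/ → [ə] (rule 3); /u/ → [ə] (rule 3).
All other segments surface unchanged.

3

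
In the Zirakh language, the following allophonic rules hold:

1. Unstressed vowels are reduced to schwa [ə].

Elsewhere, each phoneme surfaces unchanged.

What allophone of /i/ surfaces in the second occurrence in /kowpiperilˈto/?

[ə]

/i/ (between /r/ and /l/) occurs in an unstressed syllable → [ə] by rule 1.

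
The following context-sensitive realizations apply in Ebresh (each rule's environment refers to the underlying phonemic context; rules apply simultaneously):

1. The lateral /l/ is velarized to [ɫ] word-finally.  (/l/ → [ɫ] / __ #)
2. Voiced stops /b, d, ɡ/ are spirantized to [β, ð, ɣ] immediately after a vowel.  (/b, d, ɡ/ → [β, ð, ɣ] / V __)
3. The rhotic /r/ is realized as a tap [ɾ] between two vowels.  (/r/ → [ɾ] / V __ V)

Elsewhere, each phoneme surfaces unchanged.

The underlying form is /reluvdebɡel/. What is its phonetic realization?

/r/ — word-initial; rule 3 does not apply here → [r].
/l/ (between /e/ and /u/): rule 1 targets it, but not word-finally → unchanged [l].
/d/ (between /v/ and /e/) fails the environment for rule 2, so it stays [d].
/b/ meets the environment for rule 2 (immediately after a vowel) → [β].
/ɡ/ (between /b/ and /e/) fails the environment for rule 2, so it stays [ɡ].
/l/ (word-final) occurs word-finally → [ɫ] by rule 1.

[reluvdeβɡeɫ]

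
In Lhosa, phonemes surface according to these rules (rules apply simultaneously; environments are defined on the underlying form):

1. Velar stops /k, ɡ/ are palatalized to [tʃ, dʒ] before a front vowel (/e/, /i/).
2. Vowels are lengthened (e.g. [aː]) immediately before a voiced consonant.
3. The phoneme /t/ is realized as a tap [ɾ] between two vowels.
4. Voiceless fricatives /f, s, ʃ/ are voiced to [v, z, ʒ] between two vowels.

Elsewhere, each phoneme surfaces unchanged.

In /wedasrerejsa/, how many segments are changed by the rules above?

3

Segments that undergo a rule: /e/ → [eː] (rule 2); /e/ → [eː] (rule 2); /e/ → [eː] (rule 2).
All other segments surface unchanged.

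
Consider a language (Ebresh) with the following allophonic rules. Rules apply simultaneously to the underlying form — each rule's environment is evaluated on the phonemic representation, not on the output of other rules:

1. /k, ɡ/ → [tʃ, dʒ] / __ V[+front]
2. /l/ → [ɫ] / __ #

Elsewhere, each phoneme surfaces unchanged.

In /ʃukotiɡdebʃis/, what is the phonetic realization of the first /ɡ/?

[ɡ]

/ɡ/ (between /i/ and /d/): rule 1 targets it, but not before a front vowel → unchanged [ɡ].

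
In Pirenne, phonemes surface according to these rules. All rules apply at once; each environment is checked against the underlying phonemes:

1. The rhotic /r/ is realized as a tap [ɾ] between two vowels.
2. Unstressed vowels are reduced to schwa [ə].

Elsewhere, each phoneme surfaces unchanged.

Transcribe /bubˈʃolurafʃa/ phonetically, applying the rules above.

/b/ — not in any rule's target class → [b].
/u/ — between /b/ and /b/, in an unstressed syllable — surfaces as [ə] (rule 2).
/b/ (between /u/ and /ʃ/) is unaffected → [b].
/ʃ/ stays [ʃ].
/o/ (between /ʃ/ and /l/) fails the environment for rule 2, so it stays [o].
/l/ (between /o/ and /u/) is unaffected → [l].
Rule 2 applies to /u/ (between /l/ and /r/: in an unstressed syllable) → [ə].
/r/ (between /u/ and /a/) occurs between two vowels → [ɾ] by rule 1.
/a/ (between /r/ and /f/): in an unstressed syllable, so rule 2 applies → [ə].
/f/ (between /a/ and /ʃ/): no rule targets it → [f].
/ʃ/ — not in any rule's target class → [ʃ].
Rule 2 applies to /a/ (word-final: in an unstressed syllable) → [ə].

[bəbˈʃoləɾəfʃə]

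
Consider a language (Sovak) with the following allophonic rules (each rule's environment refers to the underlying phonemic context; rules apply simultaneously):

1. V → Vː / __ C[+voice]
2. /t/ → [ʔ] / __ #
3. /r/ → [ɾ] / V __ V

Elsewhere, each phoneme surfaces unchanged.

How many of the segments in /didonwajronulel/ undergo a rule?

6

Segments that undergo a rule: /i/ → [iː] (rule 1); /o/ → [oː] (rule 1); /a/ → [aː] (rule 1); /o/ → [oː] (rule 1); /u/ → [uː] (rule 1); /e/ → [eː] (rule 1).
All other segments surface unchanged.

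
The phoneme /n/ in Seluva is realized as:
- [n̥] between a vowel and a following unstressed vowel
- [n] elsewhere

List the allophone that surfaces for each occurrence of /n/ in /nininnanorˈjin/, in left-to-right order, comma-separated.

[n], [n̥], [n], [n], [n̥], [n]

Occurrence 1 (position 1): no conditioning environment matches → elsewhere allophone [n].
Occurrence 2 (position 3): between a vowel and a following unstressed vowel → [n̥].
Occurrence 3 (position 5): no conditioning environment matches → elsewhere allophone [n].
Occurrence 4 (position 6): no conditioning environment matches → elsewhere allophone [n].
Occurrence 5 (position 8): between a vowel and a following unstressed vowel → [n̥].
Occurrence 6 (position 13): no conditioning environment matches → elsewhere allophone [n].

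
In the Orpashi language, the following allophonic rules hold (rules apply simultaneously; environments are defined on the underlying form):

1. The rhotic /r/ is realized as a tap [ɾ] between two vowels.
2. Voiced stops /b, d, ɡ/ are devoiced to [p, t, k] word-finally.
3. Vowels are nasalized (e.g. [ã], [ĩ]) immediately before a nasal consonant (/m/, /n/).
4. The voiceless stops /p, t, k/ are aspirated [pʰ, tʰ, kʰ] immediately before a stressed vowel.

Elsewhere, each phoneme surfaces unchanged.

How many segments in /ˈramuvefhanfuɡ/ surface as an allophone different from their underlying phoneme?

Segments that undergo a rule: /a/ → [ã] (rule 3); /a/ → [ã] (rule 3); /ɡ/ → [k] (rule 2).
All other segments surface unchanged.

3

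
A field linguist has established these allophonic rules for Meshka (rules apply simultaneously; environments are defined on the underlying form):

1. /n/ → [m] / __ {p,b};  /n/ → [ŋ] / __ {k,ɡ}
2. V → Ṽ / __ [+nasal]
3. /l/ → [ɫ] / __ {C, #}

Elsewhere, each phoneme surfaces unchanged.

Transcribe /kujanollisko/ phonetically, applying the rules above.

/k/ stays [k].
/u/ (between /k/ and /j/) is in the target of rule 2 but the environment (before a nasal consonant) is not met → [u].
/j/ — not in any rule's target class → [j].
/a/ (between /j/ and /n/): before a nasal consonant, so rule 2 applies → [ã].
/n/ (between /a/ and /o/) fails the environment for rule 1, so it stays [n].
/o/ (between /n/ and /l/) fails the environment for rule 2, so it stays [o].
/l/ meets the environment for rule 3 (word-finally or immediately before a consonant) → [ɫ].
/l/ — between /l/ and /i/; rule 3 does not apply here → [l].
/i/ — between /l/ and /s/; rule 2 does not apply here → [i].
/s/ (between /i/ and /k/): no rule targets it → [s].
/k/ (between /s/ and /o/): no rule targets it → [k].
/o/ (word-final) is in the target of rule 2 but the environment (before a nasal consonant) is not met → [o].

[kujãnoɫlisko]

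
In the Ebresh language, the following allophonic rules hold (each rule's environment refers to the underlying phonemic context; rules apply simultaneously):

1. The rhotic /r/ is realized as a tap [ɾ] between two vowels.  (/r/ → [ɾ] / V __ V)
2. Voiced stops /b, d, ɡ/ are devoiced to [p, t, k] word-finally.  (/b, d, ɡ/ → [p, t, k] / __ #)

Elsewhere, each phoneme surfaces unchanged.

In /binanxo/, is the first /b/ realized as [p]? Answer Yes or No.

No

/b/ — word-initial; rule 2 does not apply here → [b].
The actual realization is [b], not [p].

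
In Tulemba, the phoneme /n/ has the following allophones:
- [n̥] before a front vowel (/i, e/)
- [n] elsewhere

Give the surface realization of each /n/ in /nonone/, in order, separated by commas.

Occurrence 1 (position 1): no conditioning environment matches → elsewhere allophone [n].
Occurrence 2 (position 3): no conditioning environment matches → elsewhere allophone [n].
Occurrence 3 (position 5): before a front vowel (/i, e/) → [n̥].

[n], [n], [n̥]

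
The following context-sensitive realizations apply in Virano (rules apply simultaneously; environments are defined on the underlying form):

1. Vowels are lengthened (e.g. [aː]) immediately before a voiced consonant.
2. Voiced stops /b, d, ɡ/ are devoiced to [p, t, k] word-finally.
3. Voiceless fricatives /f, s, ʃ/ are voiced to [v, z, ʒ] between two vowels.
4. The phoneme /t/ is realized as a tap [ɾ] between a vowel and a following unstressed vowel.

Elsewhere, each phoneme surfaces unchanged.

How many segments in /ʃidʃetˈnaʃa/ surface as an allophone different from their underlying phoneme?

Segments that undergo a rule: /i/ → [iː] (rule 1); /ʃ/ → [ʒ] (rule 3).
All other segments surface unchanged.

2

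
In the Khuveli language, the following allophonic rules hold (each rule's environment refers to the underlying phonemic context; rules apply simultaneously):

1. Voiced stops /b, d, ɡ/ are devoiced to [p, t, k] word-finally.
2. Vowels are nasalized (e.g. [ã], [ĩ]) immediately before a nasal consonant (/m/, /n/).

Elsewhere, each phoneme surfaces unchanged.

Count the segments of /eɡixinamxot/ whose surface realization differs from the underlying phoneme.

2

Segments that undergo a rule: /i/ → [ĩ] (rule 2); /a/ → [ã] (rule 2).
All other segments surface unchanged.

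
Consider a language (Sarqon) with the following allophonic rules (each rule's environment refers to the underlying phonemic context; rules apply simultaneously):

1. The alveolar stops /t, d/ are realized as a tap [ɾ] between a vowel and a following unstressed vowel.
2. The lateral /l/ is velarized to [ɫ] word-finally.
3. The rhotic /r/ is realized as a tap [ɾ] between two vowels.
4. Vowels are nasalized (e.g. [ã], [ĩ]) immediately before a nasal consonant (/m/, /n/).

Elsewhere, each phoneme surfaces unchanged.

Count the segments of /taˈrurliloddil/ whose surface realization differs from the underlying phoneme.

2

Segments that undergo a rule: /r/ → [ɾ] (rule 3); /l/ → [ɫ] (rule 2).
All other segments surface unchanged.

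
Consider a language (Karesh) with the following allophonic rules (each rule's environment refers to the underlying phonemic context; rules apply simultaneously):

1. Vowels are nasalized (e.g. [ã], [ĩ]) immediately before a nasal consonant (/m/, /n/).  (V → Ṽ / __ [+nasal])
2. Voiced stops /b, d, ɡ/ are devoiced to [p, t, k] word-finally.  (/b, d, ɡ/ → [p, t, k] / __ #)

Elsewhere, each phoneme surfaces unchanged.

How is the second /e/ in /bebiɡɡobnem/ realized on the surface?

[ẽ]

/e/ — between /n/ and /m/, before a nasal consonant — surfaces as [ẽ] (rule 1).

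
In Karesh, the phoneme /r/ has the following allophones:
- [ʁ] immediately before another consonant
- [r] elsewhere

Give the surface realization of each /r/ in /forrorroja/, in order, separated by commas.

Occurrence 1 (position 3): immediately before another consonant → [ʁ].
Occurrence 2 (position 4): no conditioning environment matches → elsewhere allophone [r].
Occurrence 3 (position 6): immediately before another consonant → [ʁ].
Occurrence 4 (position 7): no conditioning environment matches → elsewhere allophone [r].

[ʁ], [r], [ʁ], [r]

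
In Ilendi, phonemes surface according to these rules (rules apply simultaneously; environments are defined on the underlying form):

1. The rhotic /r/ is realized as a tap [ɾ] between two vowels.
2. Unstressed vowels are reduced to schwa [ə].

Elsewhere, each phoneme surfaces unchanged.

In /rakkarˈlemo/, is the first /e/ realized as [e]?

/e/ (between /l/ and /m/) is in the target of rule 2 but the environment (in an unstressed syllable) is not met → [e].
The actual realization is [e], which matches [e].

Yes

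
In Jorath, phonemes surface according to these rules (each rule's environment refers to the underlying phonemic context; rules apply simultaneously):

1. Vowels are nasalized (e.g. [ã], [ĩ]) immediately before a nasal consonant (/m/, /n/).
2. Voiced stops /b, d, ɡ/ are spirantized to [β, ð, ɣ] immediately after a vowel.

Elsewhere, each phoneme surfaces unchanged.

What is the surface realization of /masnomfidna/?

/m/ (word-initial) is unaffected → [m].
/a/ — between /m/ and /s/; rule 1 does not apply here → [a].
/s/ (between /a/ and /n/) is unaffected → [s].
/n/ (between /s/ and /o/) is unaffected → [n].
/o/ (between /n/ and /m/): before a nasal consonant, so rule 1 applies → [õ].
/m/ (between /o/ and /f/) is unaffected → [m].
/f/ (between /m/ and /i/) is unaffected → [f].
/i/ (between /f/ and /d/) is in the target of rule 1 but the environment (before a nasal consonant) is not met → [i].
/d/ — between /i/ and /n/, immediately after a vowel — surfaces as [ð] (rule 2).
/n/ (between /d/ and /a/): no rule targets it → [n].
/a/ — word-final; rule 1 does not apply here → [a].

[masnõmfiðna]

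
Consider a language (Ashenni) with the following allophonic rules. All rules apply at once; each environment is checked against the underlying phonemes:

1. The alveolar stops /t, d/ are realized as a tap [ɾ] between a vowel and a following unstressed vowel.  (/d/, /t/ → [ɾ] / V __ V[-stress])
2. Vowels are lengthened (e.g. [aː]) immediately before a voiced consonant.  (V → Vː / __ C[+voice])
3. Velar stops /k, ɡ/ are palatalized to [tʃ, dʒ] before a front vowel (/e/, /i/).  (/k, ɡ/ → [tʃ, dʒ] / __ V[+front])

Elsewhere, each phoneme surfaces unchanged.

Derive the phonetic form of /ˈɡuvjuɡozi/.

[ˈɡuːvjuːɡoːzi]

/ɡ/ — word-initial; rule 3 does not apply here → [ɡ].
/u/ (between /ɡ/ and /v/): before a voiced consonant, so rule 2 applies → [uː].
/v/ (between /u/ and /j/): no rule targets it → [v].
/j/ — not in any rule's target class → [j].
Rule 2 applies to /u/ (between /j/ and /ɡ/: before a voiced consonant) → [uː].
/ɡ/ (between /u/ and /o/) is in the target of rule 3 but the environment (before a front vowel) is not met → [ɡ].
/o/ (between /ɡ/ and /z/): before a voiced consonant, so rule 2 applies → [oː].
/z/ (between /o/ and /i/): no rule targets it → [z].
/i/ (word-final) fails the environment for rule 2, so it stays [i].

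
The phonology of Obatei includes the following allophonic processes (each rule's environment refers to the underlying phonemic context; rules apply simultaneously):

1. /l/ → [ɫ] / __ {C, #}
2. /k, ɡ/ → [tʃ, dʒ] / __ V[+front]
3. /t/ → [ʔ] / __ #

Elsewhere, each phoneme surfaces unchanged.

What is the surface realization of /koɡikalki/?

[kodʒikaɫtʃi]

/k/ (word-initial): rule 2 targets it, but not before a front vowel → unchanged [k].
/o/ (between /k/ and /ɡ/): no rule targets it → [o].
Rule 2 applies to /ɡ/ (between /o/ and /i/: before a front vowel) → [dʒ].
/i/ — not in any rule's target class → [i].
/k/ — between /i/ and /a/; rule 2 does not apply here → [k].
/a/ stays [a].
/l/ (between /a/ and /k/) occurs word-finally or immediately before a consonant → [ɫ] by rule 1.
/k/ (between /l/ and /i/) occurs before a front vowel → [tʃ] by rule 2.
/i/ — not in any rule's target class → [i].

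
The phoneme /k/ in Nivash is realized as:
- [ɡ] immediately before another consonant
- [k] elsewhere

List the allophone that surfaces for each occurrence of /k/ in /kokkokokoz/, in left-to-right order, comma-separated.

[k], [ɡ], [k], [k], [k]

Occurrence 1 (position 1): no conditioning environment matches → elsewhere allophone [k].
Occurrence 2 (position 3): immediately before another consonant → [ɡ].
Occurrence 3 (position 4): no conditioning environment matches → elsewhere allophone [k].
Occurrence 4 (position 6): no conditioning environment matches → elsewhere allophone [k].
Occurrence 5 (position 8): no conditioning environment matches → elsewhere allophone [k].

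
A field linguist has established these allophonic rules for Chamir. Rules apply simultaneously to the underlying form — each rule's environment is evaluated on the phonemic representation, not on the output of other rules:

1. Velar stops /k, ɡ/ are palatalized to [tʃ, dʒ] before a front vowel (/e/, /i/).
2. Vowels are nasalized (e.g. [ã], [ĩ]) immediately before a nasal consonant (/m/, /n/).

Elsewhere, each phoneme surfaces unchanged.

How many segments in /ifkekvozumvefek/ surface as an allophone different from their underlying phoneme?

Segments that undergo a rule: /k/ → [tʃ] (rule 1); /u/ → [ũ] (rule 2).
All other segments surface unchanged.

2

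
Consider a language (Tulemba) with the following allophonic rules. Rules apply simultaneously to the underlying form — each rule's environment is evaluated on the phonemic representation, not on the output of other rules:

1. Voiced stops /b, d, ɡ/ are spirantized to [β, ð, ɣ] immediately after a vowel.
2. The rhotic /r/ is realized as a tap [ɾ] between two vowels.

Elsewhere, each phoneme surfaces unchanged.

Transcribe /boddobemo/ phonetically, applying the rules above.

[boðdoβemo]

/b/ — word-initial; rule 1 does not apply here → [b].
/o/ (between /b/ and /d/) is unaffected → [o].
/d/ — between /o/ and /d/, immediately after a vowel — surfaces as [ð] (rule 1).
/d/ — between /d/ and /o/; rule 1 does not apply here → [d].
/o/ — not in any rule's target class → [o].
/b/ — between /o/ and /e/, immediately after a vowel — surfaces as [β] (rule 1).
/e/ (between /b/ and /m/) is unaffected → [e].
/m/ (between /e/ and /o/): no rule targets it → [m].
/o/ (word-final) is unaffected → [o].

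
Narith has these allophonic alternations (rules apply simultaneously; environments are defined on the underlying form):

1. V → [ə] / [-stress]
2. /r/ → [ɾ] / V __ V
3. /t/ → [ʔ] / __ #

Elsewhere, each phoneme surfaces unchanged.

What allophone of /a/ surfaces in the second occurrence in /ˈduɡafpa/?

[ə]

/a/ — word-final, in an unstressed syllable — surfaces as [ə] (rule 1).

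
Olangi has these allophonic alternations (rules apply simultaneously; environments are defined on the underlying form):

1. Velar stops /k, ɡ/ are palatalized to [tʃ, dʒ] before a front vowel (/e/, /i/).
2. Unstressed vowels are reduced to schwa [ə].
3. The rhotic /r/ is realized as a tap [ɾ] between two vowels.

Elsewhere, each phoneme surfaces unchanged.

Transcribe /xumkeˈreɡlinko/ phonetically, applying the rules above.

/x/ stays [x].
/u/ (between /x/ and /m/): in an unstressed syllable, so rule 2 applies → [ə].
/m/ — not in any rule's target class → [m].
/k/ (between /m/ and /e/) occurs before a front vowel → [tʃ] by rule 1.
Rule 2 applies to /e/ (between /k/ and /r/: in an unstressed syllable) → [ə].
/r/ (between /e/ and /e/): between two vowels, so rule 3 applies → [ɾ].
/e/ (between /r/ and /ɡ/) fails the environment for rule 2, so it stays [e].
/ɡ/ (between /e/ and /l/) is in the target of rule 1 but the environment (before a front vowel) is not met → [ɡ].
/l/ stays [l].
/i/ — between /l/ and /n/, in an unstressed syllable — surfaces as [ə] (rule 2).
/n/ (between /i/ and /k/): no rule targets it → [n].
/k/ (between /n/ and /o/) fails the environment for rule 1, so it stays [k].
/o/ (word-final) occurs in an unstressed syllable → [ə] by rule 2.

[xəmtʃəˈɾeɡlənkə]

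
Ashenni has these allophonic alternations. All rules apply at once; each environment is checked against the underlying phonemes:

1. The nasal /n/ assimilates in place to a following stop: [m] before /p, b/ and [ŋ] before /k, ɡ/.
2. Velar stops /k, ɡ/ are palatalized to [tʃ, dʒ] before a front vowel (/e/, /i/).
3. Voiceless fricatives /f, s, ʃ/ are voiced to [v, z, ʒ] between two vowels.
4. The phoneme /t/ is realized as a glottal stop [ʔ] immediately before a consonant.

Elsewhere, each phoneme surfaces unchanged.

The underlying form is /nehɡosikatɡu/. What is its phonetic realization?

[nehɡozikaʔɡu]

/n/ (word-initial) is in the target of rule 1 but the environment (before a labial or velar stop) is not met → [n].
/e/ (between /n/ and /h/) is unaffected → [e].
/h/ stays [h].
/ɡ/ (between /h/ and /o/) is in the target of rule 2 but the environment (before a front vowel) is not met → [ɡ].
/o/ (between /ɡ/ and /s/): no rule targets it → [o].
/s/ (between /o/ and /i/) occurs between two vowels → [z] by rule 3.
/i/ stays [i].
/k/ (between /i/ and /a/) is in the target of rule 2 but the environment (before a front vowel) is not met → [k].
/a/ (between /k/ and /t/) is unaffected → [a].
/t/ meets the environment for rule 4 (immediately before a consonant) → [ʔ].
/ɡ/ (between /t/ and /u/) is in the target of rule 2 but the environment (before a front vowel) is not met → [ɡ].
/u/ — not in any rule's target class → [u].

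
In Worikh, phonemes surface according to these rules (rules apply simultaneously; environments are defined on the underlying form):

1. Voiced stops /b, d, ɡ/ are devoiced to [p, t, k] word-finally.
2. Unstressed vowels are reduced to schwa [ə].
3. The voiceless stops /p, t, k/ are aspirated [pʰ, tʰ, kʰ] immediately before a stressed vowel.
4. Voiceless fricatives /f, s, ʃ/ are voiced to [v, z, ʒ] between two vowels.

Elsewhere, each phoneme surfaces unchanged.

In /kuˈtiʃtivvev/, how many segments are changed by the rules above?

4

Segments that undergo a rule: /u/ → [ə] (rule 2); /t/ → [tʰ] (rule 3); /i/ → [ə] (rule 2); /e/ → [ə] (rule 2).
All other segments surface unchanged.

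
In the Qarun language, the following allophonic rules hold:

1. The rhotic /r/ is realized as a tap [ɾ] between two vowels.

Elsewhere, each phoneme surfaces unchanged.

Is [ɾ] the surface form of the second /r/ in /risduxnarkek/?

No

/r/ (between /a/ and /k/) fails the environment for rule 1, so it stays [r].
The actual realization is [r], not [ɾ].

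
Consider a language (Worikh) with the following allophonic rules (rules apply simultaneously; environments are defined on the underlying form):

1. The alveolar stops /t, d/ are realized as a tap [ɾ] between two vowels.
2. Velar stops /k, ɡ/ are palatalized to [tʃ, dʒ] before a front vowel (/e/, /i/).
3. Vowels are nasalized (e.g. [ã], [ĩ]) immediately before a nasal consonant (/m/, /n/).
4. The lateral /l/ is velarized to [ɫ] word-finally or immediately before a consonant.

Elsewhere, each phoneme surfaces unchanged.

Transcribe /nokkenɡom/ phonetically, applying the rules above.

/o/ (between /n/ and /k/) fails the environment for rule 3, so it stays [o].
/k/ (between /o/ and /k/): rule 2 targets it, but not before a front vowel → unchanged [k].
/k/ meets the environment for rule 2 (before a front vowel) → [tʃ].
/e/ — between /k/ and /n/, before a nasal consonant — surfaces as [ẽ] (rule 3).
/ɡ/ (between /n/ and /o/): rule 2 targets it, but not before a front vowel → unchanged [ɡ].
Rule 3 applies to /o/ (between /ɡ/ and /m/: before a nasal consonant) → [õ].

[noktʃẽnɡõm]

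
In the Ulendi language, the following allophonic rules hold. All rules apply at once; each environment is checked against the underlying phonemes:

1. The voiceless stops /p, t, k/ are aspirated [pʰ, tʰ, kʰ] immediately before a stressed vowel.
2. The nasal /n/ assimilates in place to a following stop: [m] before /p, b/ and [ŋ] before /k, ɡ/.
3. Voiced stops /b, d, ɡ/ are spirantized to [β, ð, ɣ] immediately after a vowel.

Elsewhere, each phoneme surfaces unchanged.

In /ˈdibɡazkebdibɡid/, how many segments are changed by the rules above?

Segments that undergo a rule: /b/ → [β] (rule 3); /b/ → [β] (rule 3); /b/ → [β] (rule 3); /d/ → [ð] (rule 3).
All other segments surface unchanged.

4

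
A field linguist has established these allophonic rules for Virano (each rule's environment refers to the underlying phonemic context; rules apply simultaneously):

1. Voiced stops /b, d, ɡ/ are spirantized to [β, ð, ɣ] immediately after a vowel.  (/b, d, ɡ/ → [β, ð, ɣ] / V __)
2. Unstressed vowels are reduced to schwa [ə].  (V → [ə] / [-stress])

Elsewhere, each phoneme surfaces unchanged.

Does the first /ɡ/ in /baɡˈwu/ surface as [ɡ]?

Rule 1 applies to /ɡ/ (between /a/ and /w/: immediately after a vowel) → [ɣ].
The actual realization is [ɣ], not [ɡ].

No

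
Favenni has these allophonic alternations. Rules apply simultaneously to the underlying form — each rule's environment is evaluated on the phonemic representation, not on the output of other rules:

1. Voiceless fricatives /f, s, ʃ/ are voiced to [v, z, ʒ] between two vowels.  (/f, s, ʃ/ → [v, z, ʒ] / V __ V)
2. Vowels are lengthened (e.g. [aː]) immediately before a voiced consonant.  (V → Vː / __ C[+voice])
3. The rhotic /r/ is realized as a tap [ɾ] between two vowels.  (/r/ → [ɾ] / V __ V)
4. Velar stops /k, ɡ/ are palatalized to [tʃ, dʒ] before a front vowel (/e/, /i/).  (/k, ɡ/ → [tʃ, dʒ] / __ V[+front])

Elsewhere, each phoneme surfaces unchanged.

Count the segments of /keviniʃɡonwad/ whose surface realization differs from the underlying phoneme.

5

Segments that undergo a rule: /k/ → [tʃ] (rule 4); /e/ → [eː] (rule 2); /i/ → [iː] (rule 2); /o/ → [oː] (rule 2); /a/ → [aː] (rule 2).
All other segments surface unchanged.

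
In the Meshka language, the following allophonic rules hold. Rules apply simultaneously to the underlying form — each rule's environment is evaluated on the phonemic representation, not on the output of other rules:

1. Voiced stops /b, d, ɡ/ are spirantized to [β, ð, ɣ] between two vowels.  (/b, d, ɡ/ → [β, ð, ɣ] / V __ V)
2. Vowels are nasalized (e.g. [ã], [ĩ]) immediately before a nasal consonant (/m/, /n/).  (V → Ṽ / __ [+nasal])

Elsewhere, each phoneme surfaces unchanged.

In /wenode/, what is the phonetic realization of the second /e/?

[e]

/e/ — word-final; rule 2 does not apply here → [e].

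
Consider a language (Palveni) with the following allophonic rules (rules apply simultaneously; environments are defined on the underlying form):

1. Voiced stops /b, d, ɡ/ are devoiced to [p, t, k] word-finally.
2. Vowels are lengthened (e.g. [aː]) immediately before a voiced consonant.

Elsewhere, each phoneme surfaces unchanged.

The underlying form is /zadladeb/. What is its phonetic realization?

/z/ (word-initial): no rule targets it → [z].
/a/ (between /z/ and /d/) occurs before a voiced consonant → [aː] by rule 2.
/d/ (between /a/ and /l/): rule 1 targets it, but not word-finally → unchanged [d].
/l/ (between /d/ and /a/) is unaffected → [l].
/a/ — between /l/ and /d/, before a voiced consonant — surfaces as [aː] (rule 2).
/d/ (between /a/ and /e/): rule 1 targets it, but not word-finally → unchanged [d].
Rule 2 applies to /e/ (between /d/ and /b/: before a voiced consonant) → [eː].
/b/ (word-final) occurs word-finally → [p] by rule 1.

[zaːdlaːdeːp]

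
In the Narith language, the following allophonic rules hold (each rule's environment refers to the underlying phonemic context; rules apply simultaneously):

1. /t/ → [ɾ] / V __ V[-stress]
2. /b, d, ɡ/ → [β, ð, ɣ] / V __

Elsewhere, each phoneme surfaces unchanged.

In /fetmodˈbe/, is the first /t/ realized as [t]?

Yes

/t/ (between /e/ and /m/) is in the target of rule 1 but the environment (between a vowel and a following unstressed vowel) is not met → [t].
The actual realization is [t], which matches [t].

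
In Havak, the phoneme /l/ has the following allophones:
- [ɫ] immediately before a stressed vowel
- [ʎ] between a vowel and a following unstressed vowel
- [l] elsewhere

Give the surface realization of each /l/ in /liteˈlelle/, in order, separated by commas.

[l], [ɫ], [l], [l]

Occurrence 1 (position 1): no conditioning environment matches → elsewhere allophone [l].
Occurrence 2 (position 5): immediately before a stressed vowel → [ɫ].
Occurrence 3 (position 7): no conditioning environment matches → elsewhere allophone [l].
Occurrence 4 (position 8): no conditioning environment matches → elsewhere allophone [l].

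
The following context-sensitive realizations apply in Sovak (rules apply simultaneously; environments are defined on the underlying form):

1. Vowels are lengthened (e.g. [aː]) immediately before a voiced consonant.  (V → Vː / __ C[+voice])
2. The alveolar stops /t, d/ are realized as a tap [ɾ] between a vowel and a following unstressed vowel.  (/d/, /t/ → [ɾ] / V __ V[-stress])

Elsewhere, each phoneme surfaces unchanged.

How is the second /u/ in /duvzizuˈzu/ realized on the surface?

[uː]

/u/ — between /z/ and /z/, before a voiced consonant — surfaces as [uː] (rule 1).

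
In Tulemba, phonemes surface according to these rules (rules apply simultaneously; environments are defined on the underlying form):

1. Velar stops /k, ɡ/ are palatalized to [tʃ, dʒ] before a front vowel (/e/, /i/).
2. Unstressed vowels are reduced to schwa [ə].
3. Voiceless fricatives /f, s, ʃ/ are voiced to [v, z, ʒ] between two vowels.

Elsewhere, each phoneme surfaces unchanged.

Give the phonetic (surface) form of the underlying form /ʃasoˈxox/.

[ʃəzəˈxox]

/ʃ/ (word-initial) is in the target of rule 3 but the environment (between two vowels) is not met → [ʃ].
/a/ meets the environment for rule 2 (in an unstressed syllable) → [ə].
/s/ (between /a/ and /o/) occurs between two vowels → [z] by rule 3.
/o/ (between /s/ and /x/) occurs in an unstressed syllable → [ə] by rule 2.
/x/ — not in any rule's target class → [x].
/o/ (between /x/ and /x/) is in the target of rule 2 but the environment (in an unstressed syllable) is not met → [o].
/x/ stays [x].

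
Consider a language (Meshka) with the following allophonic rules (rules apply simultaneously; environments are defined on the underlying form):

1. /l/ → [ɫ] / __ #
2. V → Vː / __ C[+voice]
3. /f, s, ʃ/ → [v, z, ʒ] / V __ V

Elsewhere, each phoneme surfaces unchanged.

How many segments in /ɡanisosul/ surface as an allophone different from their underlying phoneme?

Segments that undergo a rule: /a/ → [aː] (rule 2); /s/ → [z] (rule 3); /s/ → [z] (rule 3); /u/ → [uː] (rule 2); /l/ → [ɫ] (rule 1).
All other segments surface unchanged.

5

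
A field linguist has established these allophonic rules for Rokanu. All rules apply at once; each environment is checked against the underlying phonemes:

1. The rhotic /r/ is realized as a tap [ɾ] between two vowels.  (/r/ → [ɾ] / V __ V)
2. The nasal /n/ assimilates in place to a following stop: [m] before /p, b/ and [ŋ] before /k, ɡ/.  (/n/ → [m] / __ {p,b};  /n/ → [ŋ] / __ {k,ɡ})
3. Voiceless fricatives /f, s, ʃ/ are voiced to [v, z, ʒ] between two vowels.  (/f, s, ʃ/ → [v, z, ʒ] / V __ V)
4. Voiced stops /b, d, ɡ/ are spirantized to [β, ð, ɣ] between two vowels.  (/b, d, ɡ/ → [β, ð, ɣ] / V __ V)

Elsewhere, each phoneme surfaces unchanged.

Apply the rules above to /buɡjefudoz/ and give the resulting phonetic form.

[buɡjevuðoz]

/b/ — word-initial; rule 4 does not apply here → [b].
/u/ (between /b/ and /ɡ/): no rule targets it → [u].
/ɡ/ (between /u/ and /j/): rule 4 targets it, but not between two vowels → unchanged [ɡ].
/j/ — not in any rule's target class → [j].
/e/ (between /j/ and /f/): no rule targets it → [e].
/f/ (between /e/ and /u/) occurs between two vowels → [v] by rule 3.
/u/ (between /f/ and /d/) is unaffected → [u].
/d/ (between /u/ and /o/) occurs between two vowels → [ð] by rule 4.
/o/ (between /d/ and /z/) is unaffected → [o].
/z/ stays [z].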